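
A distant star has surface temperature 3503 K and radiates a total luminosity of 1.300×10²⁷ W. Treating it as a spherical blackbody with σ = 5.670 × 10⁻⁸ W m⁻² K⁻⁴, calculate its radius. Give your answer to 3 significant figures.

R ≈ 3.48×10⁹ m

L = 4πR²σT⁴ ⇒ R = √(L/(4πσT⁴)).
σT⁴ = 8.53775×10⁶ W/m², so R = √(1.300×10²⁷/(4π×8.53775×10⁶)) = 3.48×10⁹ m.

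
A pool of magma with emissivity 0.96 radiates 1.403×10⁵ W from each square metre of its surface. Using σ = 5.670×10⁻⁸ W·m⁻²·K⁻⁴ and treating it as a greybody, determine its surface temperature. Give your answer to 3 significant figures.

I = εσT⁴, so T = (I/εσ)^(1/4) = (1.403×10⁵/(0.96×5.670×10⁻⁸))^(1/4) = 1.27×10³ K.

T ≈ 1.27×10³ K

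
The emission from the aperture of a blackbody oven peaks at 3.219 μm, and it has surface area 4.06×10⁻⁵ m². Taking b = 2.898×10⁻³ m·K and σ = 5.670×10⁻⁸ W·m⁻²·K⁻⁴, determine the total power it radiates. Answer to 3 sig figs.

P ≈ 1.51 W

Wien's law: T = b/λ_max = 2.898×10⁻³/3.219×10⁻⁶ = 900.280 K.
Area A = 4.06×10⁻⁵ m².
Then P = σAT⁴ = 5.670×10⁻⁸×4.06×10⁻⁵×(900.280)⁴ = 1.51 W.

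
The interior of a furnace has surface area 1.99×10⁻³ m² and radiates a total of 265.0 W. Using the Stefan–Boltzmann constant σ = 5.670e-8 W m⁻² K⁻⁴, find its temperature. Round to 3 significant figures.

T ≈ 1.24×10³ K

Area A = 1.99×10⁻³ m².
P = σAT⁴ ⇒ T = (P/(σA))^(1/4) = (265.0/(5.670×10⁻⁸×1.99×10⁻³))^(1/4) = 1.24×10³ K.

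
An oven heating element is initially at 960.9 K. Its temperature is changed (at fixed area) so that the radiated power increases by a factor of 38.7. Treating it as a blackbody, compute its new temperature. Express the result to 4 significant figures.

T₂ ≈ 2397 K

P ∝ T⁴, so T₂/T₁ = (P₂/P₁)^(1/4) = (38.7)^(1/4) = 2.49418.
T₂ = 960.9 × 2.49418 = 2397 K.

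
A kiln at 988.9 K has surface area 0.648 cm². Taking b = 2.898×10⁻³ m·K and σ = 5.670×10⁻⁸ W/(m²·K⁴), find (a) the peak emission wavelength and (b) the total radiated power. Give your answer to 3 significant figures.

(a) λ_max = b/T = 2.898×10⁻³/988.9 = 2.931×10⁻⁶ m = 2.93×10³ nm.
Area A = 0.648 cm² = 6.48×10⁻⁵ m².
(b) P = σAT⁴ = 5.670×10⁻⁸×6.48×10⁻⁵×(988.9)⁴ = 3.51 W.

λ_max ≈ 2.93×10³ nm; P ≈ 3.51 W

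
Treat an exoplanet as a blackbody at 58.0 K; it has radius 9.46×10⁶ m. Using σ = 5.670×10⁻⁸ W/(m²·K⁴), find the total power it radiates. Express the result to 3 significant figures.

P ≈ 7.22×10¹⁴ W

Surface area A = 4πR² = 4π(9.46×10⁶ m)² = 1.12458×10¹⁵ m².
P = σAT⁴ = 5.670×10⁻⁸ × 1.12458×10¹⁵ × (58.0)⁴ = 7.22×10¹⁴ W.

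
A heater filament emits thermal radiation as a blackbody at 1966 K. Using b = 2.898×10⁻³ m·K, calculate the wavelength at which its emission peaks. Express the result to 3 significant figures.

Wien's displacement law: λ_max = b/T = (2.898×10⁻³ m·K)/(1966 K) = 1.474×10⁻⁶ m.
That is 1.47×10³ nm, in the infrared range.

λ_max ≈ 1.47×10³ nm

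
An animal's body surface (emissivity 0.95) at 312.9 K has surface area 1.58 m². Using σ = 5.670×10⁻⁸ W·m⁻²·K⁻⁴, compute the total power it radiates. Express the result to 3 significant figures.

Area A = 1.58 m².
P = εσAT⁴ = 0.95 × 5.670×10⁻⁸ × 1.58 × (312.9)⁴ = 816 W.

P ≈ 816 W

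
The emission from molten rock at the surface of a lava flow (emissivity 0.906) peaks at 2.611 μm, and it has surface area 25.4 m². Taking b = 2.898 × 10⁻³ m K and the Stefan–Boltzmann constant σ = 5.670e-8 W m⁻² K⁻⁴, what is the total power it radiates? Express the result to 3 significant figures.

Wien's law: T = b/λ_max = 2.898×10⁻³/2.611×10⁻⁶ = 1109.92 K.
Area A = 25.4 m².
Then P = εσAT⁴ = 0.906×5.670×10⁻⁸×25.4×(1109.92)⁴ = 1.98×10⁶ W.

P ≈ 1.98×10⁶ W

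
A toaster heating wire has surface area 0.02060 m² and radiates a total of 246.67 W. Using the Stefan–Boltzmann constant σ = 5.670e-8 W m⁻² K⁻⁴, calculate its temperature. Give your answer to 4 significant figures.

T ≈ 677.9 K

Area A = 0.02060 m².
P = σAT⁴ ⇒ T = (P/(σA))^(1/4) = (246.67/(5.670×10⁻⁸×0.02060))^(1/4) = 677.9 K.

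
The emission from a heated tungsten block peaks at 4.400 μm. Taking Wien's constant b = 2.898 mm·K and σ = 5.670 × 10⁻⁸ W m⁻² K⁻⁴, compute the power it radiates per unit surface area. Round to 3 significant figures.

I ≈ 1.07×10⁴ W/m²

Wien's law: T = b/λ_max = 2.898×10⁻³/4.400×10⁻⁶ = 658.636 K.
Then I = σT⁴ = 5.670×10⁻⁸×(658.636)⁴ = 1.07×10⁴ W/m².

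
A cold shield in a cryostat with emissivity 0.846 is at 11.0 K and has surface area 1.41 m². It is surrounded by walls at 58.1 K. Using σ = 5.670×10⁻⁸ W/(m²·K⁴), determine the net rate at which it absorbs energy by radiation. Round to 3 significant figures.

Area A = 1.41 m².
Net radiated power P_net = εσA(T⁴ − T₀⁴) = 0.846×5.670×10⁻⁸×1.41×(11.0⁴ − 58.1⁴).
T⁴ − T₀⁴ = 14641.0 − 1.13947×10⁷ = -1.13801×10⁷ K⁴, so P_net = -0.770 W — negative, meaning a net gain of 0.770 W.

Net gain ≈ 0.770 W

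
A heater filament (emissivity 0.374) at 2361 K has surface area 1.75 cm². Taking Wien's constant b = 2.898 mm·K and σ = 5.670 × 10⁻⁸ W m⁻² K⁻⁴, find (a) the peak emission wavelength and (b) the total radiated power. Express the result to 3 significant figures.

(a) λ_max = b/T = 2.898×10⁻³/2361 = 1.227×10⁻⁶ m = 1.23×10³ nm.
Area A = 1.75 cm² = 1.75×10⁻⁴ m².
(b) P = εσAT⁴ = 0.374×5.670×10⁻⁸×1.75×10⁻⁴×(2361)⁴ = 115 W.

λ_max ≈ 1.23×10³ nm; P ≈ 115 W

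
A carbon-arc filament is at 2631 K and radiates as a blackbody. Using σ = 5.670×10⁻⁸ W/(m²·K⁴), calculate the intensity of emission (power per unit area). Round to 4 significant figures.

Stefan–Boltzmann: I = σT⁴ = 5.670×10⁻⁸ × (2631)⁴ = 2.717×10⁶ W/m².

I ≈ 2.717×10⁶ W/m²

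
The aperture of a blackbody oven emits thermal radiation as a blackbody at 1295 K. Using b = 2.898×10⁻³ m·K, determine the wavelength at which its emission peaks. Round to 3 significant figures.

λ_max ≈ 2.24×10³ nm

Wien's displacement law: λ_max = b/T = (2.898×10⁻³ m·K)/(1295 K) = 2.238×10⁻⁶ m.
That is 2.24×10³ nm, in the infrared range.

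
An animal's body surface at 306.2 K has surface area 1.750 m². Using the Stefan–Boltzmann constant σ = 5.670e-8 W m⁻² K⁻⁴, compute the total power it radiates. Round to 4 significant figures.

Area A = 1.750 m².
P = σAT⁴ = 5.670×10⁻⁸ × 1.750 × (306.2)⁴ = 872.3 W.

P ≈ 872.3 W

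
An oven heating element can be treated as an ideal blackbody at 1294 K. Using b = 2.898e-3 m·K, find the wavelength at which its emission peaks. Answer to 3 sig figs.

λ_max ≈ 2.24×10³ nm

Wien's displacement law: λ_max = b/T = (2.898×10⁻³ m·K)/(1294 K) = 2.240×10⁻⁶ m.
That is 2.24×10³ nm, in the infrared range.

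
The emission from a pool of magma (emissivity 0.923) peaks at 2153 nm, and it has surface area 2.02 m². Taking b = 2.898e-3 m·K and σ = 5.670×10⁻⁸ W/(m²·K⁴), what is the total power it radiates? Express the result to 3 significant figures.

Wien's law: T = b/λ_max = 2.898×10⁻³/2.153×10⁻⁶ = 1346.03 K.
Area A = 2.02 m².
Then P = εσAT⁴ = 0.923×5.670×10⁻⁸×2.02×(1346.03)⁴ = 3.47×10⁵ W.

P ≈ 3.47×10⁵ W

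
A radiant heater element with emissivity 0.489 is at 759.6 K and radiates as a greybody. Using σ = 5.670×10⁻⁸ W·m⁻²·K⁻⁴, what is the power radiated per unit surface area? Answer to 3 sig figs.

I ≈ 9.23×10³ W/m²

Stefan–Boltzmann: I = εσT⁴ = 0.489 × 5.670×10⁻⁸ × (759.6)⁴ = 9.23×10³ W/m².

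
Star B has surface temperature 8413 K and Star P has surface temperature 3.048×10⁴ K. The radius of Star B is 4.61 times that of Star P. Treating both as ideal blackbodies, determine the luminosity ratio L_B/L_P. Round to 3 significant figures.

L ∝ R²T⁴, so L_B/L_P = (R_B/R_P)²(T_B/T_P)⁴ = (4.61)² × (8413/3.048×10⁴)⁴ = 21.2521 × 5.80422×10⁻³ = 0.123.

L_B/L_P ≈ 0.123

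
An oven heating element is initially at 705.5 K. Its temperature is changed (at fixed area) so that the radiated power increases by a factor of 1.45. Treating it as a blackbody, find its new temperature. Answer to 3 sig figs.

T₂ ≈ 774 K

P ∝ T⁴, so T₂/T₁ = (P₂/P₁)^(1/4) = (1.45)^(1/4) = 1.09734.
T₂ = 705.5 × 1.09734 = 774 K.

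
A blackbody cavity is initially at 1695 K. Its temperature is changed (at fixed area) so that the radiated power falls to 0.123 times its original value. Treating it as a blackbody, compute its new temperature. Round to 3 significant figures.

T₂ ≈ 1.00×10³ K

P ∝ T⁴, so T₂/T₁ = (P₂/P₁)^(1/4) = (0.123)^(1/4) = 0.592211.
T₂ = 1695 × 0.592211 = 1.00×10³ K.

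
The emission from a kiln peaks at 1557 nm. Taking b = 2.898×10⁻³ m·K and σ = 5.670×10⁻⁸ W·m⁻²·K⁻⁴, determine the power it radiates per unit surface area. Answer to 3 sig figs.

Wien's law: T = b/λ_max = 2.898×10⁻³/1.557×10⁻⁶ = 1861.27 K.
Then I = σT⁴ = 5.670×10⁻⁸×(1861.27)⁴ = 6.80×10⁵ W/m².

I ≈ 6.80×10⁵ W/m²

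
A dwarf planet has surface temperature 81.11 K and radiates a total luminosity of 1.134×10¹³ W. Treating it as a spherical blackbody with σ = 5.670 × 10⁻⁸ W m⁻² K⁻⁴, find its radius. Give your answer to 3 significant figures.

L = 4πR²σT⁴ ⇒ R = √(L/(4πσT⁴)).
σT⁴ = 2.45403 W/m², so R = √(1.134×10¹³/(4π×2.45403)) = 6.06×10⁵ m.

R ≈ 6.06×10⁵ m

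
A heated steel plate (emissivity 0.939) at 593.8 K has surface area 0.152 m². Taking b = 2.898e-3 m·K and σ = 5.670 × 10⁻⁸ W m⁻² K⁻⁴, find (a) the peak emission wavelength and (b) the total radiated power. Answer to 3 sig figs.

λ_max ≈ 4.88 μm; P ≈ 1.01×10³ W

(a) λ_max = b/T = 2.898×10⁻³/593.8 = 4.880×10⁻⁶ m = 4.88 μm.
Area A = 0.152 m².
(b) P = εσAT⁴ = 0.939×5.670×10⁻⁸×0.152×(593.8)⁴ = 1.01×10³ W.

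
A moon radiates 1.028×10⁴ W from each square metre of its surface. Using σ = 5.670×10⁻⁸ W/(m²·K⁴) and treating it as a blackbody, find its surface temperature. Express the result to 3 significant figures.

I = σT⁴, so T = (I/σ)^(1/4) = (1.028×10⁴/(5.670×10⁻⁸))^(1/4) = 653 K.

T ≈ 653 K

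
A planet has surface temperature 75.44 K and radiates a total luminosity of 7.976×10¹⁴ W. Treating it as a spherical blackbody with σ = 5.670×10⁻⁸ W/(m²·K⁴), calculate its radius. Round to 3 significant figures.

L = 4πR²σT⁴ ⇒ R = √(L/(4πσT⁴)).
σT⁴ = 1.83650 W/m², so R = √(7.976×10¹⁴/(4π×1.83650)) = 5.88×10⁶ m.

R ≈ 5.88×10⁶ m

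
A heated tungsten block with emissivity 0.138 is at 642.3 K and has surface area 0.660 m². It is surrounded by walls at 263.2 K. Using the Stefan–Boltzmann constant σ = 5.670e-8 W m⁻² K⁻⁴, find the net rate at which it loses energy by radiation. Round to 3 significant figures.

Area A = 0.660 m².
Net radiated power P_net = εσA(T⁴ − T₀⁴) = 0.138×5.670×10⁻⁸×0.660×(642.3⁴ − 263.2⁴).
T⁴ − T₀⁴ = 1.70197×10¹¹ − 4.79892×10⁹ = 1.65398×10¹¹ K⁴, so P_net = 854 W.

Net loss ≈ 854 W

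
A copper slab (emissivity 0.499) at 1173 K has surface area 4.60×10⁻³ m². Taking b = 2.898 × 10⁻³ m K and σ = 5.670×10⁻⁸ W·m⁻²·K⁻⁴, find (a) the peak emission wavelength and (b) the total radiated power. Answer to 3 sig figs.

λ_max ≈ 2.47×10³ nm; P ≈ 246 W

(a) λ_max = b/T = 2.898×10⁻³/1173 = 2.471×10⁻⁶ m = 2.47×10³ nm.
Area A = 4.60×10⁻³ m².
(b) P = εσAT⁴ = 0.499×5.670×10⁻⁸×4.60×10⁻³×(1173)⁴ = 246 W.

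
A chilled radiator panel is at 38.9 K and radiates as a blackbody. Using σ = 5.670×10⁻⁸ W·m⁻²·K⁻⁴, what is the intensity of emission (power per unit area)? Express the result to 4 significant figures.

I ≈ 0.1298 W/m²

Stefan–Boltzmann: I = σT⁴ = 5.670×10⁻⁸ × (38.9)⁴ = 0.1298 W/m².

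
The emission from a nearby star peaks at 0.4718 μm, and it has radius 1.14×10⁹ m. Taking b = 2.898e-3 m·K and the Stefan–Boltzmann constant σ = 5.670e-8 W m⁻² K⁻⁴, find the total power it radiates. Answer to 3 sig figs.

Wien's law: T = b/λ_max = 2.898×10⁻³/4.718×10⁻⁷ = 6142.43 K.
Surface area A = 4πR² = 4π(1.14×10⁹ m)² = 1.63313×10¹⁹ m².
Then P = σAT⁴ = 5.670×10⁻⁸×1.63313×10¹⁹×(6142.43)⁴ = 1.32×10²⁷ W.

P ≈ 1.32×10²⁷ W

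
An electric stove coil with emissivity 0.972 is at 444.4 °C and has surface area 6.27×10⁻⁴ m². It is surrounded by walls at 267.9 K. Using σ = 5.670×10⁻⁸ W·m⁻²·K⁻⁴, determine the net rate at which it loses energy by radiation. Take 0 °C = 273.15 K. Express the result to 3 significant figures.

Net loss ≈ 8.98 W

T = 444.4 °C + 273.15 = 717.55 K.
Area A = 6.27×10⁻⁴ m².
Net radiated power P_net = εσA(T⁴ − T₀⁴) = 0.972×5.670×10⁻⁸×6.27×10⁻⁴×(717.55⁴ − 267.9⁴).
T⁴ − T₀⁴ = 2.65099×10¹¹ − 5.15099×10⁹ = 2.59948×10¹¹ K⁴, so P_net = 8.98 W.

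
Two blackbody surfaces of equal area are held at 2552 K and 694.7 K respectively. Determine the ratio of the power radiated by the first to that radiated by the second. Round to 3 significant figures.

With equal areas, P₁/P₂ = (T₁/T₂)⁴ = (2552/694.7)⁴ = 182.

P₁/P₂ ≈ 182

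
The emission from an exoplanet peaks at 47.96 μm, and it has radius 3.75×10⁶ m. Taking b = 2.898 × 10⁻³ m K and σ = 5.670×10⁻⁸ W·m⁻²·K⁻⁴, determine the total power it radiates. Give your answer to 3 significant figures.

P ≈ 1.34×10¹⁴ W

Wien's law: T = b/λ_max = 2.898×10⁻³/4.796×10⁻⁵ = 60.4254 K.
Surface area A = 4πR² = 4π(3.75×10⁶ m)² = 1.76715×10¹⁴ m².
Then P = σAT⁴ = 5.670×10⁻⁸×1.76715×10¹⁴×(60.4254)⁴ = 1.34×10¹⁴ W.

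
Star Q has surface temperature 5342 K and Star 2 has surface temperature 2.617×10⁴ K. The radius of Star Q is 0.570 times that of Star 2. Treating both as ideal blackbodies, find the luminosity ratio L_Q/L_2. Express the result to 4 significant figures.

L ∝ R²T⁴, so L_Q/L_2 = (R_Q/R_2)²(T_Q/T_2)⁴ = (0.570)² × (5342/2.617×10⁴)⁴ = 0.3249 × 1.73620×10⁻³ = 5.641×10⁻⁴.

L_Q/L_2 ≈ 5.641×10⁻⁴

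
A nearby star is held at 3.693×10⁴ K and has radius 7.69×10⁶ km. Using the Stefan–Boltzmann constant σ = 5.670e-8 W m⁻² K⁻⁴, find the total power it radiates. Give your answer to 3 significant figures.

Surface area A = 4πR² = 4π(7.69×10⁹ m)² = 7.43126×10²⁰ m².
P = σAT⁴ = 5.670×10⁻⁸ × 7.43126×10²⁰ × (3.693×10⁴)⁴ = 7.84×10³¹ W.

P ≈ 7.84×10³¹ W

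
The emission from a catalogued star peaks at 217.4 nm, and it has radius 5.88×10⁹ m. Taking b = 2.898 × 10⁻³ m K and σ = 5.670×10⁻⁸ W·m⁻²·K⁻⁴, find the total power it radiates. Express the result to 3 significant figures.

P ≈ 7.78×10²⁹ W

Wien's law: T = b/λ_max = 2.898×10⁻³/2.174×10⁻⁷ = 13330.3 K.
Surface area A = 4πR² = 4π(5.88×10⁹ m)² = 4.34475×10²⁰ m².
Then P = σAT⁴ = 5.670×10⁻⁸×4.34475×10²⁰×(13330.3)⁴ = 7.78×10²⁹ W.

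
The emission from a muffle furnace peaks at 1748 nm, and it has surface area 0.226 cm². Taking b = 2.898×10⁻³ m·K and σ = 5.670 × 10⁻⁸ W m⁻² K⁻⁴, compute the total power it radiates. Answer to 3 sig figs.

Wien's law: T = b/λ_max = 2.898×10⁻³/1.748×10⁻⁶ = 1657.89 K.
Area A = 0.226 cm² = 2.26×10⁻⁵ m².
Then P = σAT⁴ = 5.670×10⁻⁸×2.26×10⁻⁵×(1657.89)⁴ = 9.68 W.

P ≈ 9.68 W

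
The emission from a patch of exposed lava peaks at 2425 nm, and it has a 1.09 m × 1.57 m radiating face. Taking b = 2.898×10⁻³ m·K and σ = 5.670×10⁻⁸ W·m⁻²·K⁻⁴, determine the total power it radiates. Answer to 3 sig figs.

P ≈ 1.98×10⁵ W

Wien's law: T = b/λ_max = 2.898×10⁻³/2.425×10⁻⁶ = 1195.05 K.
Area A = 1.09 × 1.57 = 1.7113 m².
Then P = σAT⁴ = 5.670×10⁻⁸×1.7113×(1195.05)⁴ = 1.98×10⁵ W.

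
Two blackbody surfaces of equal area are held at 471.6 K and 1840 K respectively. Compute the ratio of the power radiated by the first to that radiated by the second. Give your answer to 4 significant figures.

P₁/P₂ ≈ 4.315×10⁻³

With equal areas, P₁/P₂ = (T₁/T₂)⁴ = (471.6/1840)⁴ = 4.315×10⁻³.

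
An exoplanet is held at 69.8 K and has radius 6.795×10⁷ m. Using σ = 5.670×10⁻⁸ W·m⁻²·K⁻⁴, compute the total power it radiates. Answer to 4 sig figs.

Surface area A = 4πR² = 4π(6.795×10⁷ m)² = 5.80215×10¹⁶ m².
P = σAT⁴ = 5.670×10⁻⁸ × 5.80215×10¹⁶ × (69.8)⁴ = 7.809×10¹⁶ W.

P ≈ 7.809×10¹⁶ W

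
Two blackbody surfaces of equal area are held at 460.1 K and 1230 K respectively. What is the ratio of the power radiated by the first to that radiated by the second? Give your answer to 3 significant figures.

With equal areas, P₁/P₂ = (T₁/T₂)⁴ = (460.1/1230)⁴ = 0.0196.

P₁/P₂ ≈ 0.0196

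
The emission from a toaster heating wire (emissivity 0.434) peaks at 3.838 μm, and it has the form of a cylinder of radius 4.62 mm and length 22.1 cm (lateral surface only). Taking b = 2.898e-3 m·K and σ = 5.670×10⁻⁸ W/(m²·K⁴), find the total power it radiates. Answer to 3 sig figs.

Wien's law: T = b/λ_max = 2.898×10⁻³/3.838×10⁻⁶ = 755.081 K.
Lateral area A = 2πrL = 2π×4.62×10⁻³×0.221 = 6.41526×10⁻³ m².
Then P = εσAT⁴ = 0.434×5.670×10⁻⁸×6.41526×10⁻³×(755.081)⁴ = 51.3 W.

P ≈ 51.3 W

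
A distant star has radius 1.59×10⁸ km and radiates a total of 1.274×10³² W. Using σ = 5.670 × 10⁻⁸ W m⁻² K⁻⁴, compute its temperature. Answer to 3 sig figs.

T ≈ 9.17×10³ K

Surface area A = 4πR² = 4π(1.59×10¹¹ m)² = 3.17690×10²³ m².
P = σAT⁴ ⇒ T = (P/(σA))^(1/4) = (1.274×10³²/(5.670×10⁻⁸×3.17690×10²³))^(1/4) = 9.17×10³ K.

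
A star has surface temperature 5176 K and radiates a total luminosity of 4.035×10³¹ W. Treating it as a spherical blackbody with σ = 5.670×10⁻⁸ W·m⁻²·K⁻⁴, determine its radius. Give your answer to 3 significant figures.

L = 4πR²σT⁴ ⇒ R = √(L/(4πσT⁴)).
σT⁴ = 4.06968×10⁷ W/m², so R = √(4.035×10³¹/(4π×4.06968×10⁷)) = 2.81×10¹¹ m.

R ≈ 2.81×10¹¹ m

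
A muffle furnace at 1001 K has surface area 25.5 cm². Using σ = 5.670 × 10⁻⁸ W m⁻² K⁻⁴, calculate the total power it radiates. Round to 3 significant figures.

P ≈ 145 W

Area A = 25.5 cm² = 2.55×10⁻³ m².
P = σAT⁴ = 5.670×10⁻⁸ × 2.55×10⁻³ × (1001)⁴ = 145 W.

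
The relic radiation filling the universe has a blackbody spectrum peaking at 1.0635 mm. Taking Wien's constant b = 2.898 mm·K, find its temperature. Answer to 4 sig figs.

T ≈ 2.725 K

Wien's law gives T = b/λ_max = (2.898×10⁻³ m·K)/(1.0635×10⁻³ m) = 2.725 K.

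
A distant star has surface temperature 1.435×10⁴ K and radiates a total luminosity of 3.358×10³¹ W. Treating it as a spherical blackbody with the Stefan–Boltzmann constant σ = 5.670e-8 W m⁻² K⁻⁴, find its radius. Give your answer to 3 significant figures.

L = 4πR²σT⁴ ⇒ R = √(L/(4πσT⁴)).
σT⁴ = 2.40431×10⁹ W/m², so R = √(3.358×10³¹/(4π×2.40431×10⁹)) = 3.33×10¹⁰ m.

R ≈ 3.33×10¹⁰ m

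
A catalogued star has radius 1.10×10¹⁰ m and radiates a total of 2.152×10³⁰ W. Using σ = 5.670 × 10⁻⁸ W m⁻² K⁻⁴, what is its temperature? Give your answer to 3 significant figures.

T ≈ 1.26×10⁴ K

Surface area A = 4πR² = 4π(1.10×10¹⁰ m)² = 1.52053×10²¹ m².
P = σAT⁴ ⇒ T = (P/(σA))^(1/4) = (2.152×10³⁰/(5.670×10⁻⁸×1.52053×10²¹))^(1/4) = 1.26×10⁴ K.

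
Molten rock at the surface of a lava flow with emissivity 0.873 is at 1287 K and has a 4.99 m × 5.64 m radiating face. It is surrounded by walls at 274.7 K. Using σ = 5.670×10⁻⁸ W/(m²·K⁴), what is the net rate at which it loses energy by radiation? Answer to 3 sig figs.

Area A = 4.99 × 5.64 = 28.1436 m².
Net radiated power P_net = εσA(T⁴ − T₀⁴) = 0.873×5.670×10⁻⁸×28.1436×(1287⁴ − 274.7⁴).
T⁴ − T₀⁴ = 2.74356×10¹² − 5.69423×10⁹ = 2.73787×10¹² K⁴, so P_net = 3.81×10⁶ W.

Net loss ≈ 3.81×10⁶ W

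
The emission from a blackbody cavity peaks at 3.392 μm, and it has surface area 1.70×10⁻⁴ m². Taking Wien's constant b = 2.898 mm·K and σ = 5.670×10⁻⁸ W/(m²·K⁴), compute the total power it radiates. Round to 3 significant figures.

Wien's law: T = b/λ_max = 2.898×10⁻³/3.392×10⁻⁶ = 854.363 K.
Area A = 1.70×10⁻⁴ m².
Then P = σAT⁴ = 5.670×10⁻⁸×1.70×10⁻⁴×(854.363)⁴ = 5.14 W.

P ≈ 5.14 W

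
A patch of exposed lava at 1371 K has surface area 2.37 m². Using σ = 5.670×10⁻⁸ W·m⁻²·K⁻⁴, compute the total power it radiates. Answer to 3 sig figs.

P ≈ 4.75×10⁵ W

Area A = 2.37 m².
P = σAT⁴ = 5.670×10⁻⁸ × 2.37 × (1371)⁴ = 4.75×10⁵ W.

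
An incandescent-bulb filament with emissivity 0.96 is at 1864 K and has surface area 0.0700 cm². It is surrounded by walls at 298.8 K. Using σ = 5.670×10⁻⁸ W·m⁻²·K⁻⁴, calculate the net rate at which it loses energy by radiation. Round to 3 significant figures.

Area A = 0.0700 cm² = 7.00×10⁻⁶ m².
Net radiated power P_net = εσA(T⁴ − T₀⁴) = 0.96×5.670×10⁻⁸×7.00×10⁻⁶×(1864⁴ − 298.8⁴).
T⁴ − T₀⁴ = 1.20721×10¹³ − 7.97118×10⁹ = 1.20641×10¹³ K⁴, so P_net = 4.60 W.

Net loss ≈ 4.60 W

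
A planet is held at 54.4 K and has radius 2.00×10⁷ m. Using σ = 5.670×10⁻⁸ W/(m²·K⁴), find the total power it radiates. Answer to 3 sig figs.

Surface area A = 4πR² = 4π(2.00×10⁷ m)² = 5.02655×10¹⁵ m².
P = σAT⁴ = 5.670×10⁻⁸ × 5.02655×10¹⁵ × (54.4)⁴ = 2.50×10¹⁵ W.

P ≈ 2.50×10¹⁵ W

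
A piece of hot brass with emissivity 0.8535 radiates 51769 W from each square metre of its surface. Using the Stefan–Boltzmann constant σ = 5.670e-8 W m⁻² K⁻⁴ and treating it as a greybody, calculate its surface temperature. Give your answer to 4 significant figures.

T ≈ 1017 K

I = εσT⁴, so T = (I/εσ)^(1/4) = (51769/(0.8535×5.670×10⁻⁸))^(1/4) = 1017 K.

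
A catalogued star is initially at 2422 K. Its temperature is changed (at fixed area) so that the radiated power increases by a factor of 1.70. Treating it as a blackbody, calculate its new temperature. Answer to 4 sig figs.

P ∝ T⁴, so T₂/T₁ = (P₂/P₁)^(1/4) = (1.70)^(1/4) = 1.14186.
T₂ = 2422 × 1.14186 = 2766 K.

T₂ ≈ 2766 K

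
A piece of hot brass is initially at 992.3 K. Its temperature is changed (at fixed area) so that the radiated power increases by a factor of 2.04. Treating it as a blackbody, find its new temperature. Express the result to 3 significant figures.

P ∝ T⁴, so T₂/T₁ = (P₂/P₁)^(1/4) = (2.04)^(1/4) = 1.19511.
T₂ = 992.3 × 1.19511 = 1.19×10³ K.

T₂ ≈ 1.19×10³ K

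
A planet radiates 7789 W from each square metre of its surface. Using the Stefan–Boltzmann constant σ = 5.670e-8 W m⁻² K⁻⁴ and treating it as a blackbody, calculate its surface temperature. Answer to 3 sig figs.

T ≈ 609 K

I = σT⁴, so T = (I/σ)^(1/4) = (7789/(5.670×10⁻⁸))^(1/4) = 609 K.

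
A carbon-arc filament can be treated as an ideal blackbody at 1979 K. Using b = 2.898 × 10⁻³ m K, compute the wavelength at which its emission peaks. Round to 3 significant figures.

λ_max ≈ 1.46 μm

Wien's displacement law: λ_max = b/T = (2.898×10⁻³ m·K)/(1979 K) = 1.464×10⁻⁶ m.
That is 1.46 μm, in the infrared range.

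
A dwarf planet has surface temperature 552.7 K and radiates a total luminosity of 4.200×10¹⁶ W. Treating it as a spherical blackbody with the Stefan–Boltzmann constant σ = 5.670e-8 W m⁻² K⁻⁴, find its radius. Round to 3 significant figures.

R ≈ 7.95×10⁵ m

L = 4πR²σT⁴ ⇒ R = √(L/(4πσT⁴)).
σT⁴ = 5291.04 W/m², so R = √(4.200×10¹⁶/(4π×5291.04)) = 7.95×10⁵ m.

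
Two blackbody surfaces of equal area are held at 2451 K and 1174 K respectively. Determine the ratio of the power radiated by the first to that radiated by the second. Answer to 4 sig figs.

With equal areas, P₁/P₂ = (T₁/T₂)⁴ = (2451/1174)⁴ = 19.00.

P₁/P₂ ≈ 19.00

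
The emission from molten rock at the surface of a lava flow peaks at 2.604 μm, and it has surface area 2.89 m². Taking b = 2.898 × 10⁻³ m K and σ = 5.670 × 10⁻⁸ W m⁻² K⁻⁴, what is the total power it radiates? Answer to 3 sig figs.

Wien's law: T = b/λ_max = 2.898×10⁻³/2.604×10⁻⁶ = 1112.90 K.
Area A = 2.89 m².
Then P = σAT⁴ = 5.670×10⁻⁸×2.89×(1112.90)⁴ = 2.51×10⁵ W.

P ≈ 2.51×10⁵ W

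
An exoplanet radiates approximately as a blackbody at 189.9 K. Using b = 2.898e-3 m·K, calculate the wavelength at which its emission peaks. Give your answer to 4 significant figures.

λ_max ≈ 15.26 μm

Wien's displacement law: λ_max = b/T = (2.898×10⁻³ m·K)/(189.9 K) = 1.5261×10⁻⁵ m.
That is 15.26 μm, in the infrared range.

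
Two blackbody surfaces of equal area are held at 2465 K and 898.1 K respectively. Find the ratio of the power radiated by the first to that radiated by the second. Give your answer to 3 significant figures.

P₁/P₂ ≈ 56.8

With equal areas, P₁/P₂ = (T₁/T₂)⁴ = (2465/898.1)⁴ = 56.8.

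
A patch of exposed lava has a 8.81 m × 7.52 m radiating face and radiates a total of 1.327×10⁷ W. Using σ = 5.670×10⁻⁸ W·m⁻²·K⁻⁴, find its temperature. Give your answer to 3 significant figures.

Area A = 8.81 × 7.52 = 66.2512 m².
P = σAT⁴ ⇒ T = (P/(σA))^(1/4) = (1.327×10⁷/(5.670×10⁻⁸×66.2512))^(1/4) = 1.37×10³ K.

T ≈ 1.37×10³ K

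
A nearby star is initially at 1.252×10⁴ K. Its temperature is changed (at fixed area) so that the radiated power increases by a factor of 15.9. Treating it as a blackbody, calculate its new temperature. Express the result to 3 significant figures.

P ∝ T⁴, so T₂/T₁ = (P₂/P₁)^(1/4) = (15.9)^(1/4) = 1.99687.
T₂ = 1.252×10⁴ × 1.99687 = 2.50×10⁴ K.

T₂ ≈ 2.50×10⁴ K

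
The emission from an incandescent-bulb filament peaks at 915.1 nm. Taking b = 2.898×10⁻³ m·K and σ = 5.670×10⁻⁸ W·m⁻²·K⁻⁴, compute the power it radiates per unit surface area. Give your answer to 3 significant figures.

Wien's law: T = b/λ_max = 2.898×10⁻³/9.151×10⁻⁷ = 3166.87 K.
Then I = σT⁴ = 5.670×10⁻⁸×(3166.87)⁴ = 5.70×10⁶ W/m².

I ≈ 5.70×10⁶ W/m²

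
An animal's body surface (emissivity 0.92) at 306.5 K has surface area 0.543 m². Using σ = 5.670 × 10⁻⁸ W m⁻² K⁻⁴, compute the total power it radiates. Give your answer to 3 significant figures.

Area A = 0.543 m².
P = εσAT⁴ = 0.92 × 5.670×10⁻⁸ × 0.543 × (306.5)⁴ = 250 W.

P ≈ 250 W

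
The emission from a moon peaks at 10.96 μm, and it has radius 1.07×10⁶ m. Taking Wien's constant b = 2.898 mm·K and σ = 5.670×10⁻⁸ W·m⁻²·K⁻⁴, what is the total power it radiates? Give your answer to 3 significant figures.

P ≈ 3.99×10¹⁵ W

Wien's law: T = b/λ_max = 2.898×10⁻³/1.096×10⁻⁵ = 264.416 K.
Surface area A = 4πR² = 4π(1.07×10⁶ m)² = 1.43872×10¹³ m².
Then P = σAT⁴ = 5.670×10⁻⁸×1.43872×10¹³×(264.416)⁴ = 3.99×10¹⁵ W.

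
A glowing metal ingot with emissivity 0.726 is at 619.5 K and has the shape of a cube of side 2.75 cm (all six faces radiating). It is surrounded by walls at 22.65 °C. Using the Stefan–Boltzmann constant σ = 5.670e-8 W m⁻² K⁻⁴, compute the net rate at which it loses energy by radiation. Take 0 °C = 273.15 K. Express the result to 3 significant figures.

Surroundings: T = 22.65 °C + 273.15 = 295.80 K.
Area A = 6s² = 6×(0.0275 m)² = 4.5375×10⁻³ m².
Net radiated power P_net = εσA(T⁴ − T₀⁴) = 0.726×5.670×10⁻⁸×4.5375×10⁻³×(619.5⁴ − 295.80⁴).
T⁴ − T₀⁴ = 1.47287×10¹¹ − 7.65584×10⁹ = 1.39631×10¹¹ K⁴, so P_net = 26.1 W.

Net loss ≈ 26.1 W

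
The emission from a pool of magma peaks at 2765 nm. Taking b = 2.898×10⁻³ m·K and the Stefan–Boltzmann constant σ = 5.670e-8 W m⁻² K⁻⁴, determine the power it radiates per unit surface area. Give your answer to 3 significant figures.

Wien's law: T = b/λ_max = 2.898×10⁻³/2.765×10⁻⁶ = 1048.10 K.
Then I = σT⁴ = 5.670×10⁻⁸×(1048.10)⁴ = 6.84×10⁴ W/m².

I ≈ 6.84×10⁴ W/m²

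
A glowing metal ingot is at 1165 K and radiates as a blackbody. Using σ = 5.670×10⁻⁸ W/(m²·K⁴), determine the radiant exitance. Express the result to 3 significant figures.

Stefan–Boltzmann: I = σT⁴ = 5.670×10⁻⁸ × (1165)⁴ = 1.04×10⁵ W/m².

I ≈ 1.04×10⁵ W/m²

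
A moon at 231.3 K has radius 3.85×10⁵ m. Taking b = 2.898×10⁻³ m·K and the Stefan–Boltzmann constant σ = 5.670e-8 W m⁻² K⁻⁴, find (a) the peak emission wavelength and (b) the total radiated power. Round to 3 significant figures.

λ_max ≈ 12.5 μm; P ≈ 3.02×10¹⁴ W

(a) λ_max = b/T = 2.898×10⁻³/231.3 = 1.253×10⁻⁵ m = 12.5 μm.
Surface area A = 4πR² = 4π(3.85×10⁵ m)² = 1.86265×10¹² m².
(b) P = σAT⁴ = 5.670×10⁻⁸×1.86265×10¹²×(231.3)⁴ = 3.02×10¹⁴ W.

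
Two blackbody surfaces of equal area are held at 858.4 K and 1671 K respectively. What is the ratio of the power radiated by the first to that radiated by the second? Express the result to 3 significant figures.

P₁/P₂ ≈ 0.0696

With equal areas, P₁/P₂ = (T₁/T₂)⁴ = (858.4/1671)⁴ = 0.0696.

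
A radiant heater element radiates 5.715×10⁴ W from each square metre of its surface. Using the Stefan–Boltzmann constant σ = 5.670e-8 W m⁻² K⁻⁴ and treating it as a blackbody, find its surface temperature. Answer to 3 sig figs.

T ≈ 1.00×10³ K

I = σT⁴, so T = (I/σ)^(1/4) = (5.715×10⁴/(5.670×10⁻⁸))^(1/4) = 1.00×10³ K.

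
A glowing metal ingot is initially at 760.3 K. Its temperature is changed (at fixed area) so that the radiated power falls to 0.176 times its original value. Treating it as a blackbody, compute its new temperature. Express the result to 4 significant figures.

P ∝ T⁴, so T₂/T₁ = (P₂/P₁)^(1/4) = (0.176)^(1/4) = 0.647706.
T₂ = 760.3 × 0.647706 = 492.5 K.

T₂ ≈ 492.5 K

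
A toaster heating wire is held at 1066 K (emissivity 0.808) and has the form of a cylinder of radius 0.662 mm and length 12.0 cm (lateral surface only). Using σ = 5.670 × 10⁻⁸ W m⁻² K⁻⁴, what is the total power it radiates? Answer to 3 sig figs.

Lateral area A = 2πrL = 2π×6.62×10⁻⁴×0.120 = 4.99136×10⁻⁴ m².
P = εσAT⁴ = 0.808 × 5.670×10⁻⁸ × 4.99136×10⁻⁴ × (1066)⁴ = 29.5 W.

P ≈ 29.5 W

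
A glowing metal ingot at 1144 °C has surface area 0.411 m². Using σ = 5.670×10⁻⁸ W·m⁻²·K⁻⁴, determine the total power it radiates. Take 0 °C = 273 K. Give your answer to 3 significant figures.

P ≈ 9.40×10⁴ W

T = 1144 °C + 273 = 1417 K.
Area A = 0.411 m².
P = σAT⁴ = 5.670×10⁻⁸ × 0.411 × (1417)⁴ = 9.40×10⁴ W.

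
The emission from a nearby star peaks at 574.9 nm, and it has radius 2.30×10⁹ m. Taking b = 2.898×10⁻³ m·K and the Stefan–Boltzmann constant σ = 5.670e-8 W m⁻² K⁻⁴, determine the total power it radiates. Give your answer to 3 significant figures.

P ≈ 2.43×10²⁷ W

Wien's law: T = b/λ_max = 2.898×10⁻³/5.749×10⁻⁷ = 5040.88 K.
Surface area A = 4πR² = 4π(2.30×10⁹ m)² = 6.64761×10¹⁹ m².
Then P = σAT⁴ = 5.670×10⁻⁸×6.64761×10¹⁹×(5040.88)⁴ = 2.43×10²⁷ W.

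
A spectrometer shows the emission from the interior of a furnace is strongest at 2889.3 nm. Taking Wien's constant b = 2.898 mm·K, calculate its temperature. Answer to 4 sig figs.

Wien's law gives T = b/λ_max = (2.898×10⁻³ m·K)/(2.8893×10⁻⁶ m) = 1003 K.

T ≈ 1003 K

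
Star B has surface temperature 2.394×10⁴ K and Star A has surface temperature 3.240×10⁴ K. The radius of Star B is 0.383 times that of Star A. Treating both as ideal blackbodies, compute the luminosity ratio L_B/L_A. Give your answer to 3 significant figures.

L_B/L_A ≈ 0.0437

L ∝ R²T⁴, so L_B/L_A = (R_B/R_A)²(T_B/T_A)⁴ = (0.383)² × (2.394×10⁴/3.240×10⁴)⁴ = 0.146689 × 0.298069 = 0.0437.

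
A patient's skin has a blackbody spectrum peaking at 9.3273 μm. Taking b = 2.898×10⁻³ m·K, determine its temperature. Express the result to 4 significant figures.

T ≈ 310.7 K

Wien's law gives T = b/λ_max = (2.898×10⁻³ m·K)/(9.3273×10⁻⁶ m) = 310.7 K.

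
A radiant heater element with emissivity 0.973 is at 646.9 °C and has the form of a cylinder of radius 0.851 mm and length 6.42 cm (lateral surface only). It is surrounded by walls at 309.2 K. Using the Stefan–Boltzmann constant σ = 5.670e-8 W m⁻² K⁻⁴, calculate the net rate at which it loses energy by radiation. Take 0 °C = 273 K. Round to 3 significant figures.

T = 646.9 °C + 273 = 919.9 K.
Lateral area A = 2πrL = 2π×8.51×10⁻⁴×0.0642 = 3.43277×10⁻⁴ m².
Net radiated power P_net = εσA(T⁴ − T₀⁴) = 0.973×5.670×10⁻⁸×3.43277×10⁻⁴×(919.9⁴ − 309.2⁴).
T⁴ − T₀⁴ = 7.16082×10¹¹ − 9.14025×10⁹ = 7.06942×10¹¹ K⁴, so P_net = 13.4 W.

Net loss ≈ 13.4 W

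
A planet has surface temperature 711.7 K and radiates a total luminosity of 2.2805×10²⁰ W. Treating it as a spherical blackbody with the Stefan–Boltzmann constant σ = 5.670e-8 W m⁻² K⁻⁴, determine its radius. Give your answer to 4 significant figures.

R ≈ 3.532×10⁷ m

L = 4πR²σT⁴ ⇒ R = √(L/(4πσT⁴)).
σT⁴ = 14546.9 W/m², so R = √(2.2805×10²⁰/(4π×14546.9)) = 3.532×10⁷ m.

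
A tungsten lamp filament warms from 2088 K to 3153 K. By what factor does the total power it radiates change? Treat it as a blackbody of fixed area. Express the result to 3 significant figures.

P ∝ T⁴, so P₂/P₁ = (T₂/T₁)⁴ = (3153/2088)⁴ = (1.51006)⁴ = 5.20.

P₂/P₁ ≈ 5.20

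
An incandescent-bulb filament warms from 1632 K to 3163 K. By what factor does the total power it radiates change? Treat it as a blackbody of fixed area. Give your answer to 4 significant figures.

P₂/P₁ ≈ 14.11

P ∝ T⁴, so P₂/P₁ = (T₂/T₁)⁴ = (3163/1632)⁴ = (1.93811)⁴ = 14.11.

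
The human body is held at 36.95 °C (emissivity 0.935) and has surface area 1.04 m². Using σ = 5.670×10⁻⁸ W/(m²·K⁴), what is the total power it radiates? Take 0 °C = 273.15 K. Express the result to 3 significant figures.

T = 36.95 °C + 273.15 = 310.10 K.
Area A = 1.04 m².
P = εσAT⁴ = 0.935 × 5.670×10⁻⁸ × 1.04 × (310.10)⁴ = 510 W.

P ≈ 510 W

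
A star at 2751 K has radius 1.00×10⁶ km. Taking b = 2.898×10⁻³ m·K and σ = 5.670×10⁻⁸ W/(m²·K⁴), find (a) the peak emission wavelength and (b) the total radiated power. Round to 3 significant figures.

(a) λ_max = b/T = 2.898×10⁻³/2751 = 1.053×10⁻⁶ m = 1.05 μm.
Surface area A = 4πR² = 4π(1.00×10⁹ m)² = 1.25664×10¹⁹ m².
(b) P = σAT⁴ = 5.670×10⁻⁸×1.25664×10¹⁹×(2751)⁴ = 4.08×10²⁵ W.

λ_max ≈ 1.05 μm; P ≈ 4.08×10²⁵ W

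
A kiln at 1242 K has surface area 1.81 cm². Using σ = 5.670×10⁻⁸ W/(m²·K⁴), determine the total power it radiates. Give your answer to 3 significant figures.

Area A = 1.81 cm² = 1.81×10⁻⁴ m².
P = σAT⁴ = 5.670×10⁻⁸ × 1.81×10⁻⁴ × (1242)⁴ = 24.4 W.

P ≈ 24.4 W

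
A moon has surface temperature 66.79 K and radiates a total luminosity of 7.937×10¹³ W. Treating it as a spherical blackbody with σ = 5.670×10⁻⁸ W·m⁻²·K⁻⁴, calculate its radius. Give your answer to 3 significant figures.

R ≈ 2.37×10⁶ m

L = 4πR²σT⁴ ⇒ R = √(L/(4πσT⁴)).
σT⁴ = 1.12831 W/m², so R = √(7.937×10¹³/(4π×1.12831)) = 2.37×10⁶ m.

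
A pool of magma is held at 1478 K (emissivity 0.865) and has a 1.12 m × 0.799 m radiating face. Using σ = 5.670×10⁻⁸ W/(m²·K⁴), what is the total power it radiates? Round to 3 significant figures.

P ≈ 2.09×10⁵ W

Area A = 1.12 × 0.799 = 0.89488 m².
P = εσAT⁴ = 0.865 × 5.670×10⁻⁸ × 0.89488 × (1478)⁴ = 2.09×10⁵ W.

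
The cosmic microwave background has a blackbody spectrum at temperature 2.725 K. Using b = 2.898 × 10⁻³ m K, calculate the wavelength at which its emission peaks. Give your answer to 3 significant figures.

λ_max ≈ 1.06×10⁻³ m

Wien's displacement law: λ_max = b/T = (2.898×10⁻³ m·K)/(2.725 K) = 1.063×10⁻³ m.
That is 1.06×10⁻³ m, in the microwave range.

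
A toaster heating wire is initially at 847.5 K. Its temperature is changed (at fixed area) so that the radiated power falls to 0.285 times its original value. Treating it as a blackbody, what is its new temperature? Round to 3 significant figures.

P ∝ T⁴, so T₂/T₁ = (P₂/P₁)^(1/4) = (0.285)^(1/4) = 0.730653.
T₂ = 847.5 × 0.730653 = 619 K.

T₂ ≈ 619 K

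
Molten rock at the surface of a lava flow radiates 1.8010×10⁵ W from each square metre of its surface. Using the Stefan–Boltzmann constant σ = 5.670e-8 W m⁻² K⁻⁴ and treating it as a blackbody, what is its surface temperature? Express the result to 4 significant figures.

T ≈ 1335 K

I = σT⁴, so T = (I/σ)^(1/4) = (1.8010×10⁵/(5.670×10⁻⁸))^(1/4) = 1335 K.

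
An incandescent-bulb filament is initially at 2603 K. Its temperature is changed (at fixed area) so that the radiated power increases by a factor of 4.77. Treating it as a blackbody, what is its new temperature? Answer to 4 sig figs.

P ∝ T⁴, so T₂/T₁ = (P₂/P₁)^(1/4) = (4.77)^(1/4) = 1.47785.
T₂ = 2603 × 1.47785 = 3847 K.

T₂ ≈ 3847 K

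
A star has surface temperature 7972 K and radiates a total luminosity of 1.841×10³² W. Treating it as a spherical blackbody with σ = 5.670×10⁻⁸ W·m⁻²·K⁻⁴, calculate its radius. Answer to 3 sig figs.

L = 4πR²σT⁴ ⇒ R = √(L/(4πσT⁴)).
σT⁴ = 2.29009×10⁸ W/m², so R = √(1.841×10³²/(4π×2.29009×10⁸)) = 2.53×10¹¹ m.

R ≈ 2.53×10¹¹ m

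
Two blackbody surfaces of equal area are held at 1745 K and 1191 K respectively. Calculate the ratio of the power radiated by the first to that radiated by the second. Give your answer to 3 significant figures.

With equal areas, P₁/P₂ = (T₁/T₂)⁴ = (1745/1191)⁴ = 4.61.

P₁/P₂ ≈ 4.61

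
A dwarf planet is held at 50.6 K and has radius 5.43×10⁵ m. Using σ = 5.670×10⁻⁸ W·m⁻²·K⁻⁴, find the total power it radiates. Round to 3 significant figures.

Surface area A = 4πR² = 4π(5.43×10⁵ m)² = 3.70518×10¹² m².
P = σAT⁴ = 5.670×10⁻⁸ × 3.70518×10¹² × (50.6)⁴ = 1.38×10¹² W.

P ≈ 1.38×10¹² W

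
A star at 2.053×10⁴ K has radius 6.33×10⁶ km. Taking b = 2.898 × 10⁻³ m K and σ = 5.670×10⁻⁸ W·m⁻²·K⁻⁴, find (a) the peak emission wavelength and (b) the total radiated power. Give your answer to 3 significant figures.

λ_max ≈ 141 nm; P ≈ 5.07×10³⁰ W

(a) λ_max = b/T = 2.898×10⁻³/2.053×10⁴ = 1.412×10⁻⁷ m = 141 nm.
Surface area A = 4πR² = 4π(6.33×10⁹ m)² = 5.03521×10²⁰ m².
(b) P = σAT⁴ = 5.670×10⁻⁸×5.03521×10²⁰×(2.053×10⁴)⁴ = 5.07×10³⁰ W.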